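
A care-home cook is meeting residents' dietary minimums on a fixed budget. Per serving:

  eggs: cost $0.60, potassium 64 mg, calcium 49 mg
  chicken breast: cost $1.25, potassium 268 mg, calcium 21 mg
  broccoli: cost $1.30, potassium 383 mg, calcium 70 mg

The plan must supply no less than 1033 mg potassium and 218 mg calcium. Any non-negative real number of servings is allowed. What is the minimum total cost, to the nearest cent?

This is a tiny linear program; its minimum lies at a vertex of the feasible set. List the vertices and price them.
eggs only: max(1033/64, 218/49) = 16.14 servings → $9.68.
chicken breast only: max(1033/268, 218/21) = 10.38 servings → $12.98.
broccoli only: max(1033/383, 218/70) = 3.114 servings → $4.05.
eggs + chicken breast with both tight: 3.116 servings and 3.11 servings → $5.76.
eggs + broccoli with both tight: 0.7828 servings and 2.566 servings → $3.81.
chicken breast + broccoli with both targets exact would need a negative amount; discard.
The minimum over all feasible corners is $3.81.

$3.81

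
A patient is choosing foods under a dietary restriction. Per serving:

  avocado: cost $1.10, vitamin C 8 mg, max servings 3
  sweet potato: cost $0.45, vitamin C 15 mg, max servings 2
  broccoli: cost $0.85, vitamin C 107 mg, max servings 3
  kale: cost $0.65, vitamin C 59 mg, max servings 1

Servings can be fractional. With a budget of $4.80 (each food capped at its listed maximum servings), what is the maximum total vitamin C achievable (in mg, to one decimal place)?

Vitamin C per dollar: broccoli 125.9, kale 90.77, sweet potato 33.33, avocado 7.273.
Take 3 servings of broccoli: spends $2.55, +321.0 mg vitamin C (running total 321.0 mg).
Take 1 serving of kale: spends $0.65, +59.0 mg vitamin C (running total 380.0 mg).
Take 2 servings of sweet potato: spends $0.90, +30.0 mg vitamin C (running total 410.0 mg).
Take 0.6364 servings of avocado: spends $0.70, +5.1 mg vitamin C (running total 415.1 mg).
Filling greedily by vitamin C-per-dollar is optimal for one linear limit, giving 415.1 mg.

415.1 mg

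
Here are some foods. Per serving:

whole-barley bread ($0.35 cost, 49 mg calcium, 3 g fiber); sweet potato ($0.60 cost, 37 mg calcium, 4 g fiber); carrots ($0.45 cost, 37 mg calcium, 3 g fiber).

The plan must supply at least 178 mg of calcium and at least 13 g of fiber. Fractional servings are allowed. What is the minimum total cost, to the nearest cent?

$1.52

whole-barley bread only: max(178/49, 13/3) = 4.333 servings → $1.52.
sweet potato only: max(178/37, 13/4) = 4.811 servings → $2.89.
carrots only: max(178/37, 13/3) = 4.811 servings → $2.16.
whole-barley bread + sweet potato with both tight: 2.718 servings and 1.212 servings → $1.68.
whole-barley bread + carrots with both tight: 1.472 servings and 2.861 servings → $1.80.
sweet potato + carrots with both targets exact would need a negative amount; discard.
Cheapest feasible corner: $1.52.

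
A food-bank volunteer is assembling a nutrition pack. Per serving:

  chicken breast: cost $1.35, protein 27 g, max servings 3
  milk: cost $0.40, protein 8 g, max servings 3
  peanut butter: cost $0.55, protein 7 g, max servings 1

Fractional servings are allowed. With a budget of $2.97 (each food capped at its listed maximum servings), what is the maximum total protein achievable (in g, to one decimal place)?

59.4 g

Protein per dollar: chicken breast 20, milk 20, peanut butter 12.73.
Take 2.2 servings of chicken breast: spends $2.97, +59.4 g protein (running total 59.4 g).
Filling greedily by protein-per-dollar is optimal for one linear limit, giving 59.4 g.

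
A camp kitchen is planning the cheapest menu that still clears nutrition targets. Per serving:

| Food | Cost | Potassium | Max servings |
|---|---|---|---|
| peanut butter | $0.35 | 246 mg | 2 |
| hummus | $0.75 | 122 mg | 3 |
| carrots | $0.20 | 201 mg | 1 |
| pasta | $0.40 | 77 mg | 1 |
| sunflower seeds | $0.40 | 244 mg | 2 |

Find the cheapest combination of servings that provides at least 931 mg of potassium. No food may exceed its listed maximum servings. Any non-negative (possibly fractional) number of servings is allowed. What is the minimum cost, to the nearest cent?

Cost per mg of potassium: carrots $0.0010, peanut butter $0.0014, sunflower seeds $0.0016, pasta $0.0052, hummus $0.0061.
Take 1 serving of carrots: +201.0 mg potassium for $0.20 (total $0.20, still need 730.0 mg).
Take 2 servings of peanut butter: +492.0 mg potassium for $0.70 (total $0.90, still need 238.0 mg).
Take 0.9754 servings of sunflower seeds: +238.0 mg potassium for $0.39 (total $1.29, still need 0.0 mg).
Filling from the cheapest source first is optimal under one linear minimum: $1.29.

$1.29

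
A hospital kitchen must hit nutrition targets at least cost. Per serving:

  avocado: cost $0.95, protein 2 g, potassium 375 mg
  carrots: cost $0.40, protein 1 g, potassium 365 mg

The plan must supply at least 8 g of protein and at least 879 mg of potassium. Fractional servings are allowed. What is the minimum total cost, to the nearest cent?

A basic optimal solution has at most two foods positive. Try each food alone and each pair with both targets met exactly.
avocado only: max(8/2, 879/375) = 4 servings → $3.80.
carrots only: max(8/1, 879/365) = 8 servings → $3.20.
avocado + carrots: intersection lies outside the first quadrant.
Cheapest feasible corner: $3.20.

$3.20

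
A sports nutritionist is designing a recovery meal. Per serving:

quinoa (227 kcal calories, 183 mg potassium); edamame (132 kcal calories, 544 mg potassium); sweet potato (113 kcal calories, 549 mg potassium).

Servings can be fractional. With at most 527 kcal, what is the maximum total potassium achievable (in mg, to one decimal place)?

2560.4 mg

Potassium per kcal: sweet potato 4.858, edamame 4.121, quinoa 0.8062.
With no serving limits, spend the whole calories allowance on sweet potato: 527 kcal / 113 kcal × 549 mg = 2560.4 mg.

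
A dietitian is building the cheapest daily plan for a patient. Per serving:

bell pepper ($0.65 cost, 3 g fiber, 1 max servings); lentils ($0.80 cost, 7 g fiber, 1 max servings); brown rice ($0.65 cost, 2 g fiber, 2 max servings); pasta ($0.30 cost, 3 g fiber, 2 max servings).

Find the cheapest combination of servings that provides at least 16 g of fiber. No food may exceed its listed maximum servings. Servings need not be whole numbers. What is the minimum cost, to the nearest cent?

Cost per g of fiber: pasta $0.1000, lentils $0.1143, bell pepper $0.2167, brown rice $0.3250.
Take 2 servings of pasta: +6.0 g fiber for $0.60 (total $0.60, still need 10.0 g).
Take 1 serving of lentils: +7.0 g fiber for $0.80 (total $1.40, still need 3.0 g).
Take 1 serving of bell pepper: +3.0 g fiber for $0.65 (total $2.05, still need 0.0 g).
Greedy by cheapest-per-g is optimal for a single linear constraint, so the minimum cost is $2.05.

$2.05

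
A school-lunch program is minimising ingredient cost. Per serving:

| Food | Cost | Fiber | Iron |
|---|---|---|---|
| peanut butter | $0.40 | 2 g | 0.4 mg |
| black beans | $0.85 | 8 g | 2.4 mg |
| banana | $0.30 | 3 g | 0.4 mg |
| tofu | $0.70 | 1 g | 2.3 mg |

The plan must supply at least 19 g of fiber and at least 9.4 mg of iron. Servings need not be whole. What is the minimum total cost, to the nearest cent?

$3.12

A basic optimal solution has at most two foods positive. Try each food alone and each pair with both targets met exactly.
peanut butter only: max(19/2, 9.4/0.4) = 23.5 servings → $9.40.
black beans only: max(19/8, 9.4/2.4) = 3.917 servings → $3.33.
banana only: max(19/3, 9.4/0.4) = 23.5 servings → $7.05.
tofu only: max(19/1, 9.4/2.3) = 19 servings → $13.30.
peanut butter + black beans: intersection lies outside the first quadrant.
peanut butter + banana with both targets exact would need a negative amount; discard.
peanut butter + tofu with both tight: 8.167 servings and 2.667 servings → $5.13.
black beans + banana: intersection lies outside the first quadrant.
black beans + tofu with both tight: 2.144 servings and 1.85 servings → $3.12.
banana + tofu with both tight: 5.277 servings and 3.169 servings → $3.80.
The minimum over all feasible corners is $3.12.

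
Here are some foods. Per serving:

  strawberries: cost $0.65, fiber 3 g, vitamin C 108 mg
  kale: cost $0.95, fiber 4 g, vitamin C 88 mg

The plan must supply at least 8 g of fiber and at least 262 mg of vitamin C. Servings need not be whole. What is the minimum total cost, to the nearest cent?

strawberries only: max(8/3, 262/108) = 2.667 servings → $1.73.
kale only: max(8/4, 262/88) = 2.977 servings → $2.83.
strawberries + kale with both tight: 2.048 servings and 0.4643 servings → $1.77.
So the least-cost plan costs $1.73.

$1.73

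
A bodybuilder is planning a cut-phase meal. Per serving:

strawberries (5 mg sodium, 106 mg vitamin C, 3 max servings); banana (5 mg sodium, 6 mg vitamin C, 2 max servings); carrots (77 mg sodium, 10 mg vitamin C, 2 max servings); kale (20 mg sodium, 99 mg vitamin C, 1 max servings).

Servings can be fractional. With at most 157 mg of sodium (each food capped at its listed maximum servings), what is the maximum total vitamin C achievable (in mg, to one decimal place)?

Vitamin C per mg sodium: strawberries 21.2, kale 4.95, banana 1.2, carrots 0.1299.
Take 3 servings of strawberries: uses 15 mg sodium, +318.0 mg vitamin C (running total 318.0 mg).
Take 1 serving of kale: uses 20 mg sodium, +99.0 mg vitamin C (running total 417.0 mg).
Take 2 servings of banana: uses 10 mg sodium, +12.0 mg vitamin C (running total 429.0 mg).
Take 1.455 servings of carrots: uses 112 mg sodium, +14.5 mg vitamin C (running total 443.5 mg).
Filling greedily by vitamin C-per-mg sodium is optimal for one linear limit, giving 443.5 mg.

443.5 mg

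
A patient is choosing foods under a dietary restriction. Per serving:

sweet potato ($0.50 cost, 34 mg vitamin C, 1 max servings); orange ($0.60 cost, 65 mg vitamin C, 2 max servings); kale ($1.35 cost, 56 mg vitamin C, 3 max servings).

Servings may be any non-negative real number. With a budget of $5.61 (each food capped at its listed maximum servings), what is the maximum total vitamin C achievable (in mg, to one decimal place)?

Vitamin C per dollar: orange 108.3, sweet potato 68, kale 41.48.
Take 2 servings of orange: spends $1.20, +130.0 mg vitamin C (running total 130.0 mg).
Take 1 serving of sweet potato: spends $0.50, +34.0 mg vitamin C (running total 164.0 mg).
Take 2.896 servings of kale: spends $3.91, +162.2 mg vitamin C (running total 326.2 mg).
Filling greedily by vitamin C-per-dollar is optimal for one linear limit, giving 326.2 mg.

326.2 mg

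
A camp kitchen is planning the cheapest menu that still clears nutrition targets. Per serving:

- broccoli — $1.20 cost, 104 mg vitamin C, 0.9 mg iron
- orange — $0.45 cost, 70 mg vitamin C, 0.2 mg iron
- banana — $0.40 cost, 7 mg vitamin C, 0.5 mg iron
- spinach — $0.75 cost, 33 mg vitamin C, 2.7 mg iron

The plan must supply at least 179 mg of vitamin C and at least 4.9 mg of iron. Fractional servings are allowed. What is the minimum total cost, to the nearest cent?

$2.06

The cheapest plan sits at a corner of the feasible region — with two constraints it uses at most two foods.
broccoli only: max(179/104, 4.9/0.9) = 5.444 servings → $6.53.
orange only: max(179/70, 4.9/0.2) = 24.5 servings → $11.03.
banana only: max(179/7, 4.9/0.5) = 25.57 servings → $10.23.
spinach only: max(179/33, 4.9/2.7) = 5.424 servings → $4.07.
broccoli + orange: the both-tight solution has a negative serving — not a feasible corner.
broccoli + banana with both tight: 1.208 servings and 7.626 servings → $4.50.
broccoli + spinach with both tight: 1.281 servings and 1.388 servings → $2.58.
orange + banana with both tight: 1.643 servings and 9.143 servings → $4.40.
orange + spinach with both tight: 1.763 servings and 1.684 servings → $2.06.
banana + spinach: intersection lies outside the first quadrant.
Cheapest feasible corner: $2.06.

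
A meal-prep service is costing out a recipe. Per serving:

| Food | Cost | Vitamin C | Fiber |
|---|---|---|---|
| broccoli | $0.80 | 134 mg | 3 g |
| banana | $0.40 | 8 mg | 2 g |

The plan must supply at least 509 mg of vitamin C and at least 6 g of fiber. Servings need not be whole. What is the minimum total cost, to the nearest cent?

Minimising a linear cost over {vitamin C ≥ 509, fiber ≥ 6, servings ≥ 0} — the optimum is at a vertex, using one or two foods.
broccoli only: max(509/134, 6/3) = 3.799 servings → $3.04.
banana only: max(509/8, 6/2) = 63.62 servings → $25.45.
broccoli + banana: intersection lies outside the first quadrant.
Cheapest feasible corner: $3.04.

$3.04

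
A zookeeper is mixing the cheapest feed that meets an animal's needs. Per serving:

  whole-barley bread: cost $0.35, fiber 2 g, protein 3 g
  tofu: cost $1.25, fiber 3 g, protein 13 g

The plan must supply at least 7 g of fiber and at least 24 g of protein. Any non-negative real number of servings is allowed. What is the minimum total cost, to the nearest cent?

At the optimum either one food covers both requirements or two foods hit both targets exactly; no other combination can be cheaper.
whole-barley bread only: max(7/2, 24/3) = 8 servings → $2.80.
tofu only: max(7/3, 24/13) = 2.333 servings → $2.92.
whole-barley bread + tofu with both tight: 1.118 servings and 1.588 servings → $2.38.
The minimum over all feasible corners is $2.38.

$2.38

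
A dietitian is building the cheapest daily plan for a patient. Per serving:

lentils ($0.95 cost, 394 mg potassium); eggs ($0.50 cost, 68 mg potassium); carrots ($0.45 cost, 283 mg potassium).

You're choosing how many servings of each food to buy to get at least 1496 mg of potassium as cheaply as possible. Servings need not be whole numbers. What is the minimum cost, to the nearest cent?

$2.38

Cost per mg of potassium: carrots $0.0016, lentils $0.0024, eggs $0.0074.
With no serving limits, use only carrots: 1496 mg / 283 mg = 5.286 servings × $0.45 = $2.38.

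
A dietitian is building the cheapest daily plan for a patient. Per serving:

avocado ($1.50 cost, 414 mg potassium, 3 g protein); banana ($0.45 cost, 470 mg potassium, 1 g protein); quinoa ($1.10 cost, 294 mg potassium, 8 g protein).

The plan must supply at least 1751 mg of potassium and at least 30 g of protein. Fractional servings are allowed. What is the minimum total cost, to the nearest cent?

$4.59

At the optimum either one food covers both requirements or two foods hit both targets exactly; no other combination can be cheaper.
avocado only: max(1751/414, 30/3) = 10 servings → $15.00.
banana only: max(1751/470, 30/1) = 30 servings → $13.50.
quinoa only: max(1751/294, 30/8) = 5.956 servings → $6.55.
avocado + banana with both targets exact would need a negative amount; discard.
avocado + quinoa with both tight: 2.135 servings and 2.949 servings → $6.45.
banana + quinoa with both tight: 1.497 servings and 3.563 servings → $4.59.
The minimum over all feasible corners is $4.59.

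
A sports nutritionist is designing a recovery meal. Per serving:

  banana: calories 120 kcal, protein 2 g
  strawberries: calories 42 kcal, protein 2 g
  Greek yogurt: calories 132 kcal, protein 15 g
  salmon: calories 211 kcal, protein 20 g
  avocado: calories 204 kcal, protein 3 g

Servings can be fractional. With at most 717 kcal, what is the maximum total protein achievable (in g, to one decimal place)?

Protein per kcal: Greek yogurt 0.1136, salmon 0.09479, strawberries 0.04762, banana 0.01667, avocado 0.01471.
With no serving limits, spend the whole calories allowance on Greek yogurt: 717 kcal / 132 kcal × 15 g = 81.5 g.

81.5 g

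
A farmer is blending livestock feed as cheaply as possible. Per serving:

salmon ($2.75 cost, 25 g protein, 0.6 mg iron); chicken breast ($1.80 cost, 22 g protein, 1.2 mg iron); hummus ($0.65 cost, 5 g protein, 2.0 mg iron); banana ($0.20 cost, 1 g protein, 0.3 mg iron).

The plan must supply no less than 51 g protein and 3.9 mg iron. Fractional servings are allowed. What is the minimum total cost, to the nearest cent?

Two binding constraints pin down two serving amounts, so the optimal mix uses at most two foods. The candidates are each food alone (scaled to the tighter of protein/iron) and each pair with both constraints tight.
salmon only: max(51/25, 3.9/0.6) = 6.5 servings → $17.88.
chicken breast only: max(51/22, 3.9/1.2) = 3.25 servings → $5.85.
hummus only: max(51/5, 3.9/2.0) = 10.2 servings → $6.63.
banana only: max(51/1, 3.9/0.3) = 51 servings → $10.20.
salmon + chicken breast: intersection lies outside the first quadrant.
salmon + hummus with both tight: 1.755 servings and 1.423 servings → $5.75.
salmon + banana with both tight: 1.652 servings and 9.696 servings → $6.48.
chicken breast + hummus with both tight: 2.171 servings and 0.6474 servings → $4.33.
chicken breast + banana with both tight: 2.111 servings and 4.556 servings → $4.71.
hummus + banana: intersection lies outside the first quadrant.
The minimum over all feasible corners is $4.33.

$4.33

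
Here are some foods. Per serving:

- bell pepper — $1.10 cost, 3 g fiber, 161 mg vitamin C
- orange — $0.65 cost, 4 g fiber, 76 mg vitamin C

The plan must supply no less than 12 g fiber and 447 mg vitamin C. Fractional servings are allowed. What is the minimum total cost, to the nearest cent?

At the optimum either one food covers both requirements or two foods hit both targets exactly; no other combination can be cheaper.
bell pepper only: max(12/3, 447/161) = 4 servings → $4.40.
orange only: max(12/4, 447/76) = 5.882 servings → $3.82.
bell pepper + orange with both tight: 2.106 servings and 1.421 servings → $3.24.
So the least-cost plan costs $3.24.

$3.24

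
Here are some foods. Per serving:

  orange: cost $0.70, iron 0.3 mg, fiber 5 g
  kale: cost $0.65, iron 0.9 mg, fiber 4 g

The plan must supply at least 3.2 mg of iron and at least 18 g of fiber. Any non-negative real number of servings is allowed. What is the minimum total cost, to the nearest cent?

$2.81

Minimising a linear cost over {iron ≥ 3.2, fiber ≥ 18, servings ≥ 0} — the optimum is at a vertex, using one or two foods.
orange only: max(3.2/0.3, 18/5) = 10.67 servings → $7.47.
kale only: max(3.2/0.9, 18/4) = 4.5 servings → $2.92.
orange + kale with both tight: 1.03 servings and 3.212 servings → $2.81.
Cheapest feasible corner: $2.81.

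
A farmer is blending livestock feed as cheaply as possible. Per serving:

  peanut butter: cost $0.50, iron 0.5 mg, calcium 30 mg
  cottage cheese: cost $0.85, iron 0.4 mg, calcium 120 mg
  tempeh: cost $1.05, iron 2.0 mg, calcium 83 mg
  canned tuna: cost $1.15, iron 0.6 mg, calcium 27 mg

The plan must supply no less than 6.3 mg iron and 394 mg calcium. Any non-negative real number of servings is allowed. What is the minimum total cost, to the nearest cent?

$4.13

Two binding constraints pin down two serving amounts, so the optimal mix uses at most two foods. The candidates are each food alone (scaled to the tighter of iron/calcium) and each pair with both constraints tight.
peanut butter only: max(6.3/0.5, 394/30) = 13.13 servings → $6.57.
cottage cheese only: max(6.3/0.4, 394/120) = 15.75 servings → $13.39.
tempeh only: max(6.3/2.0, 394/83) = 4.747 servings → $4.98.
canned tuna only: max(6.3/0.6, 394/27) = 14.59 servings → $16.78.
peanut butter + cottage cheese with both tight: 12.47 servings and 0.1667 servings → $6.38.
peanut butter + tempeh with both targets exact would need a negative amount; discard.
peanut butter + canned tuna: the both-tight solution has a negative serving — not a feasible corner.
cottage cheese + tempeh with both tight: 1.282 servings and 2.894 servings → $4.13.
cottage cheese + canned tuna with both tight: 1.083 servings and 9.778 servings → $12.17.
tempeh + canned tuna: the both-tight solution has a negative serving — not a feasible corner.
So the least-cost plan costs $4.13.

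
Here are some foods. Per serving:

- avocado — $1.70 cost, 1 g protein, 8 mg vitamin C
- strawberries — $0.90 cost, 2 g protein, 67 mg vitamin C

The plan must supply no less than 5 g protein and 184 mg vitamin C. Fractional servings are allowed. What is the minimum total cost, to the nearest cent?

$2.47

avocado only: max(5/1, 184/8) = 23 servings → $39.10.
strawberries only: max(5/2, 184/67) = 2.746 servings → $2.47.
avocado + strawberries with both targets exact would need a negative amount; discard.
Cheapest feasible corner: $2.47.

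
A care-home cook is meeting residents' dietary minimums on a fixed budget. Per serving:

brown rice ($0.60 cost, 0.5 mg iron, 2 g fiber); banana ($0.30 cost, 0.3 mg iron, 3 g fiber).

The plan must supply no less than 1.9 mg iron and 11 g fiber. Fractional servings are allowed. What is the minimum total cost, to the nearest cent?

Two binding constraints pin down two serving amounts, so the optimal mix uses at most two foods. The candidates are each food alone (scaled to the tighter of iron/fiber) and each pair with both constraints tight.
brown rice only: max(1.9/0.5, 11/2) = 5.5 servings → $3.30.
banana only: max(1.9/0.3, 11/3) = 6.333 servings → $1.90.
brown rice + banana with both tight: 2.667 servings and 1.889 servings → $2.17.
So the least-cost plan costs $1.90.

$1.90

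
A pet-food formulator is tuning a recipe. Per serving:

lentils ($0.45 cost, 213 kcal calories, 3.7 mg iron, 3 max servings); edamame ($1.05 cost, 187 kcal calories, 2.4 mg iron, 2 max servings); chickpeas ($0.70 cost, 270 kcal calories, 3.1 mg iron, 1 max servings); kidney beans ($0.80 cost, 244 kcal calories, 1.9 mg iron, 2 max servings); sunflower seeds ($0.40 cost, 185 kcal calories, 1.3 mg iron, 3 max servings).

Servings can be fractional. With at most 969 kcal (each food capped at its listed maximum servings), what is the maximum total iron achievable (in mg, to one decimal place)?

Iron per kcal: lentils 0.01737, edamame 0.01283, chickpeas 0.01148, kidney beans 0.007787, sunflower seeds 0.007027.
Take 3 servings of lentils: uses 639 kcal, +11.1 mg iron (running total 11.1 mg).
Take 1.765 servings of edamame: uses 330 kcal, +4.2 mg iron (running total 15.3 mg).
Filling greedily by iron-per-kcal is optimal for one linear limit, giving 15.3 mg.

15.3 mg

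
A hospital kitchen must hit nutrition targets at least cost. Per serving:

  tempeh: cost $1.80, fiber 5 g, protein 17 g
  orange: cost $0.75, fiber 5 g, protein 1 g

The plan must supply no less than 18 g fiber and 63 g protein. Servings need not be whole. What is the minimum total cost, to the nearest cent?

$6.67

tempeh only: max(18/5, 63/17) = 3.706 servings → $6.67.
orange only: max(18/5, 63/1) = 63 servings → $47.25.
tempeh + orange: the both-tight solution has a negative serving — not a feasible corner.
So the least-cost plan costs $6.67.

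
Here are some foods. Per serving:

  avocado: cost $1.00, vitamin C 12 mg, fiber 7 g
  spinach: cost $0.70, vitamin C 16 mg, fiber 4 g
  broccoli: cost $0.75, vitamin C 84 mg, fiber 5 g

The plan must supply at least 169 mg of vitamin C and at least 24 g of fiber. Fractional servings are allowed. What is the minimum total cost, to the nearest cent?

Minimising a linear cost over {vitamin C ≥ 169, fiber ≥ 24, servings ≥ 0} — the optimum is at a vertex, using one or two foods.
avocado only: max(169/12, 24/7) = 14.08 servings → $14.08.
spinach only: max(169/16, 24/4) = 10.56 servings → $7.39.
broccoli only: max(169/84, 24/5) = 4.8 servings → $3.60.
avocado + spinach with both targets exact would need a negative amount; discard.
avocado + broccoli with both tight: 2.218 servings and 1.695 servings → $3.49.
spinach + broccoli with both tight: 4.574 servings and 1.141 servings → $4.06.
So the least-cost plan costs $3.49.

$3.49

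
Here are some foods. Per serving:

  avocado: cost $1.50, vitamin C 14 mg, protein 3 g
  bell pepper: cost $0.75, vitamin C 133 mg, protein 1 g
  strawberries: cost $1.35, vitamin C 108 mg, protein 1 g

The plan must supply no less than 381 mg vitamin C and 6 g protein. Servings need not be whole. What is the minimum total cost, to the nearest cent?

$3.69

With two linear requirements the optimum uses one or two foods; enumerate the corners.
avocado only: max(381/14, 6/3) = 27.21 servings → $40.82.
bell pepper only: max(381/133, 6/1) = 6 servings → $4.50.
strawberries only: max(381/108, 6/1) = 6 servings → $8.10.
avocado + bell pepper with both tight: 1.083 servings and 2.751 servings → $3.69.
avocado + strawberries with both tight: 0.8613 servings and 3.416 servings → $5.90.
bell pepper + strawberries with both targets exact would need a negative amount; discard.
The minimum over all feasible corners is $3.69.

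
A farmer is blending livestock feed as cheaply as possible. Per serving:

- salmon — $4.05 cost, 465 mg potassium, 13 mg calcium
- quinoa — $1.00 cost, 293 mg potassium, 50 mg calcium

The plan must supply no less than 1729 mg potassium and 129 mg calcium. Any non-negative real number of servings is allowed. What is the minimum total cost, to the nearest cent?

$5.90

Minimising a linear cost over {potassium ≥ 1729, calcium ≥ 129, servings ≥ 0} — the optimum is at a vertex, using one or two foods.
salmon only: max(1729/465, 129/13) = 9.923 servings → $40.19.
quinoa only: max(1729/293, 129/50) = 5.901 servings → $5.90.
salmon + quinoa with both tight: 2.503 servings and 1.929 servings → $12.06.
So the least-cost plan costs $5.90.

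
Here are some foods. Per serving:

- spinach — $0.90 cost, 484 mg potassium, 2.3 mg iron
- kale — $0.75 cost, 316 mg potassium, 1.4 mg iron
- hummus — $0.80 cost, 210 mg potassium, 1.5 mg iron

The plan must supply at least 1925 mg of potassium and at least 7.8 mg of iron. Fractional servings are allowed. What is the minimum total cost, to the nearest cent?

$3.58

This is a tiny linear program; its minimum lies at a vertex of the feasible set. List the vertices and price them.
spinach only: max(1925/484, 7.8/2.3) = 3.977 servings → $3.58.
kale only: max(1925/316, 7.8/1.4) = 6.092 servings → $4.57.
hummus only: max(1925/210, 7.8/1.5) = 9.167 servings → $7.33.
spinach + kale: intersection lies outside the first quadrant.
spinach + hummus: intersection lies outside the first quadrant.
kale + hummus with both targets exact would need a negative amount; discard.
The minimum over all feasible corners is $3.58.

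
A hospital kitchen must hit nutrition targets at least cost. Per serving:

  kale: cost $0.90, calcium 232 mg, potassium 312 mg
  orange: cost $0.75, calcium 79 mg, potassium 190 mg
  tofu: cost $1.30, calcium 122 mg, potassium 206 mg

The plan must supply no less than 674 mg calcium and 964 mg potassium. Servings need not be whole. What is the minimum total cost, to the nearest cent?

A basic optimal solution has at most two foods positive. Try each food alone and each pair with both targets met exactly.
kale only: max(674/232, 964/312) = 3.09 servings → $2.78.
orange only: max(674/79, 964/190) = 8.532 servings → $6.40.
tofu only: max(674/122, 964/206) = 5.525 servings → $7.18.
kale + orange with both tight: 2.671 servings and 0.6875 servings → $2.92.
kale + tofu with both tight: 2.183 servings and 1.373 servings → $3.75.
orange + tofu: intersection lies outside the first quadrant.
Cheapest feasible corner: $2.78.

$2.78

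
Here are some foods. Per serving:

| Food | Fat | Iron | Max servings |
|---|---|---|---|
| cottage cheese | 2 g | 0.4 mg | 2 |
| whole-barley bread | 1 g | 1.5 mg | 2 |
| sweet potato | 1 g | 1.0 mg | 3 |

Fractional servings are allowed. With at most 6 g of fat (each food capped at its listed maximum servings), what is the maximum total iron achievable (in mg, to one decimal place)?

Iron per g fat: whole-barley bread 1.5, sweet potato 1, cottage cheese 0.2.
Take 2 servings of whole-barley bread: uses 2 g fat, +3.0 mg iron (running total 3.0 mg).
Take 3 servings of sweet potato: uses 3 g fat, +3.0 mg iron (running total 6.0 mg).
Take 0.5 servings of cottage cheese: uses 1 g fat, +0.2 mg iron (running total 6.2 mg).
Greedy by best ratio exhausts the fat allowance optimally: 6.2 mg.

6.2 mg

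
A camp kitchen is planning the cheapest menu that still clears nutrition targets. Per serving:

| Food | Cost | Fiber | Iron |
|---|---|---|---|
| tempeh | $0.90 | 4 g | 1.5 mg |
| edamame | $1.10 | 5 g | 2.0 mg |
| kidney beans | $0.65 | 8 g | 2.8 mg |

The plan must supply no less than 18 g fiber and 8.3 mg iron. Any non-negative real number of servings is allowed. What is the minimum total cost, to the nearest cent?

For a min-cost LP with two ≥-constraints, a basic feasible solution has at most two positive variables.
tempeh only: max(18/4, 8.3/1.5) = 5.533 servings → $4.98.
edamame only: max(18/5, 8.3/2.0) = 4.15 servings → $4.57.
kidney beans only: max(18/8, 8.3/2.8) = 2.964 servings → $1.93.
tempeh + edamame: the both-tight solution has a negative serving — not a feasible corner.
tempeh + kidney beans with both targets exact would need a negative amount; discard.
edamame + kidney beans: intersection lies outside the first quadrant.
The minimum over all feasible corners is $1.93.

$1.93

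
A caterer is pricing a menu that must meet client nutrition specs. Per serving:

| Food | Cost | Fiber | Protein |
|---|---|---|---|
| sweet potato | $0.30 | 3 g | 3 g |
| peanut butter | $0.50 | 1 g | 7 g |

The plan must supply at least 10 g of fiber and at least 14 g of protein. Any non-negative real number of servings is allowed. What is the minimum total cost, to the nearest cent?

An LP optimum is at a vertex; with two nutrient constraints at most two foods are used. Check each candidate.
sweet potato only: max(10/3, 14/3) = 4.667 servings → $1.40.
peanut butter only: max(10/1, 14/7) = 10 servings → $5.00.
sweet potato + peanut butter with both tight: 3.111 servings and 0.6667 servings → $1.27.
Cheapest feasible corner: $1.27.

$1.27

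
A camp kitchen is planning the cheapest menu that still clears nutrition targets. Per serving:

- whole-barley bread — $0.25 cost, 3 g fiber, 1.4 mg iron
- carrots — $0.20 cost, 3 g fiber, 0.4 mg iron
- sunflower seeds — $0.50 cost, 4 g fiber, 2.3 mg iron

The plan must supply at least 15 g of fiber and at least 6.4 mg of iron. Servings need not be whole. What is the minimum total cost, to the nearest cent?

$1.22

A basic optimal solution has at most two foods positive. Try each food alone and each pair with both targets met exactly.
whole-barley bread only: max(15/3, 6.4/1.4) = 5 servings → $1.25.
carrots only: max(15/3, 6.4/0.4) = 16 servings → $3.20.
sunflower seeds only: max(15/4, 6.4/2.3) = 3.75 servings → $1.88.
whole-barley bread + carrots with both tight: 4.4 servings and 0.6 servings → $1.22.
whole-barley bread + sunflower seeds: intersection lies outside the first quadrant.
carrots + sunflower seeds with both tight: 1.679 servings and 2.491 servings → $1.58.
So the least-cost plan costs $1.22.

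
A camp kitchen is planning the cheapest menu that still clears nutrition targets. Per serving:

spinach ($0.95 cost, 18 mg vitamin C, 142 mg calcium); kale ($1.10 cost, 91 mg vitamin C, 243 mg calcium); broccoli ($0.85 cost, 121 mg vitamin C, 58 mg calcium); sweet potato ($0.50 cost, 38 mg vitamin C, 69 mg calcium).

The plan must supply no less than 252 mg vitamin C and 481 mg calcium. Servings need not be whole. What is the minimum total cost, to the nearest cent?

$2.60

The cheapest plan sits at a corner of the feasible region — with two constraints it uses at most two foods.
spinach only: max(252/18, 481/142) = 14 servings → $13.30.
kale only: max(252/91, 481/243) = 2.769 servings → $3.05.
broccoli only: max(252/121, 481/58) = 8.293 servings → $7.05.
sweet potato only: max(252/38, 481/69) = 6.971 servings → $3.49.
spinach + kale: intersection lies outside the first quadrant.
spinach + broccoli with both tight: 2.701 servings and 1.681 servings → $3.99.
spinach + sweet potato with both tight: 0.2143 servings and 6.53 servings → $3.47.
kale + broccoli with both tight: 1.807 servings and 0.7239 servings → $2.60.
kale + sweet potato with both tight: 0.3012 servings and 5.91 servings → $3.29.
broccoli + sweet potato: intersection lies outside the first quadrant.
Cheapest feasible corner: $2.60.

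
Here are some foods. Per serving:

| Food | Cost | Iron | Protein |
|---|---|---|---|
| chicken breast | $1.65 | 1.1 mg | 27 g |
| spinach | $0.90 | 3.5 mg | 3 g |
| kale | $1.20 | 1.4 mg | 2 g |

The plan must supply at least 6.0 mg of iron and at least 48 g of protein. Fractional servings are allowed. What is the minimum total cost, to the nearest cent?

chicken breast only: max(6.0/1.1, 48/27) = 5.455 servings → $9.00.
spinach only: max(6.0/3.5, 48/3) = 16 servings → $14.40.
kale only: max(6.0/1.4, 48/2) = 24 servings → $28.80.
chicken breast + spinach with both tight: 1.645 servings and 1.197 servings → $3.79.
chicken breast + kale with both tight: 1.551 servings and 3.067 servings → $6.24.
spinach + kale with both targets exact would need a negative amount; discard.
So the least-cost plan costs $3.79.

$3.79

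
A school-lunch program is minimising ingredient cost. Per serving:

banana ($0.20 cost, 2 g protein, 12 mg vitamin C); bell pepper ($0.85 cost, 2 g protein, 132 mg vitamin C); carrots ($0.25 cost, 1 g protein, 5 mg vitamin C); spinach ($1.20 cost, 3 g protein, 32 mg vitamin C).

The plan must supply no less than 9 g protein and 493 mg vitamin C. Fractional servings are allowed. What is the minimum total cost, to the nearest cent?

Check every corner: each single food scaled to meet both minima, and each pair solved so both constraints bind.
banana only: max(9/2, 493/12) = 41.08 servings → $8.22.
bell pepper only: max(9/2, 493/132) = 4.5 servings → $3.83.
carrots only: max(9/1, 493/5) = 98.6 servings → $24.65.
spinach only: max(9/3, 493/32) = 15.41 servings → $18.49.
banana + bell pepper with both tight: 0.8417 servings and 3.658 servings → $3.28.
banana + carrots: intersection lies outside the first quadrant.
banana + spinach: the both-tight solution has a negative serving — not a feasible corner.
bell pepper + carrots with both tight: 3.672 servings and 1.656 servings → $3.54.
bell pepper + spinach with both tight: 3.587 servings and 0.6084 servings → $3.78.
carrots + spinach: intersection lies outside the first quadrant.
The minimum over all feasible corners is $3.28.

$3.28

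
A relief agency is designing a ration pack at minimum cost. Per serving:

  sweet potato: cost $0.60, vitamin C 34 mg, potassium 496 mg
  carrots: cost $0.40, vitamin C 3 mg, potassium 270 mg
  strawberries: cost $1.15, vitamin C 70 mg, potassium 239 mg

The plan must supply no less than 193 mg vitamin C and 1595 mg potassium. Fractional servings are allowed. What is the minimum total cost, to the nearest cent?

$3.27

An LP optimum is at a vertex; with two nutrient constraints at most two foods are used. Check each candidate.
sweet potato only: max(193/34, 1595/496) = 5.676 servings → $3.41.
carrots only: max(193/3, 1595/270) = 64.33 servings → $25.73.
strawberries only: max(193/70, 1595/239) = 6.674 servings → $7.67.
sweet potato + carrots: intersection lies outside the first quadrant.
sweet potato + strawberries with both tight: 2.464 servings and 1.56 servings → $3.27.
carrots + strawberries with both tight: 3.604 servings and 2.603 servings → $4.43.
So the least-cost plan costs $3.27.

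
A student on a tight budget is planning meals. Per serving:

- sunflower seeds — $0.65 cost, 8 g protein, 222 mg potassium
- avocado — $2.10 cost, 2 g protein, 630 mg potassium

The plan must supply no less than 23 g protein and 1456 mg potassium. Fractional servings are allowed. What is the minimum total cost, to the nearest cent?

The cheapest plan sits at a corner of the feasible region — with two constraints it uses at most two foods.
sunflower seeds only: max(23/8, 1456/222) = 6.559 servings → $4.26.
avocado only: max(23/2, 1456/630) = 11.5 servings → $24.15.
sunflower seeds + avocado with both tight: 2.519 servings and 1.423 servings → $4.63.
Cheapest feasible corner: $4.26.

$4.26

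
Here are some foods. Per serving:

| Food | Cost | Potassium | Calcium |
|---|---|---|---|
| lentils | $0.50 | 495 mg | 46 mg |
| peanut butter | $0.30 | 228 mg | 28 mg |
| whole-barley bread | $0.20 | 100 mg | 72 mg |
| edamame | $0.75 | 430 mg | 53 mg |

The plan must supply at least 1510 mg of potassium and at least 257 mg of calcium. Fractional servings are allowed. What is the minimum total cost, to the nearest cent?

With two linear requirements the optimum uses one or two foods; enumerate the corners.
lentils only: max(1510/495, 257/46) = 5.587 servings → $2.79.
peanut butter only: max(1510/228, 257/28) = 9.179 servings → $2.75.
whole-barley bread only: max(1510/100, 257/72) = 15.1 servings → $3.02.
edamame only: max(1510/430, 257/53) = 4.849 servings → $3.64.
lentils + peanut butter: the both-tight solution has a negative serving — not a feasible corner.
lentils + whole-barley bread with both tight: 2.675 servings and 1.861 servings → $1.71.
lentils + edamame: intersection lies outside the first quadrant.
peanut butter + whole-barley bread with both tight: 6.097 servings and 1.198 servings → $2.07.
peanut butter + edamame with both targets exact would need a negative amount; discard.
whole-barley bread + edamame with both tight: 1.188 servings and 3.235 servings → $2.66.
Cheapest feasible corner: $1.71.

$1.71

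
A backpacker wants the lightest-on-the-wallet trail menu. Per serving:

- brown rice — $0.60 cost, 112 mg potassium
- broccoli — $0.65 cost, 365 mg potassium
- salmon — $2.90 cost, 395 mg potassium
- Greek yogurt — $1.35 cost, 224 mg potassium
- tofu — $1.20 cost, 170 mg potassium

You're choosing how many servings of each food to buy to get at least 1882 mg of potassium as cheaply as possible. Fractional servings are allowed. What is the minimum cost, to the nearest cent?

Cost per mg of potassium: broccoli $0.0018, brown rice $0.0054, Greek yogurt $0.0060, tofu $0.0071, salmon $0.0073.
With no serving limits, use only broccoli: 1882 mg / 365 mg = 5.156 servings × $0.65 = $3.35.

$3.35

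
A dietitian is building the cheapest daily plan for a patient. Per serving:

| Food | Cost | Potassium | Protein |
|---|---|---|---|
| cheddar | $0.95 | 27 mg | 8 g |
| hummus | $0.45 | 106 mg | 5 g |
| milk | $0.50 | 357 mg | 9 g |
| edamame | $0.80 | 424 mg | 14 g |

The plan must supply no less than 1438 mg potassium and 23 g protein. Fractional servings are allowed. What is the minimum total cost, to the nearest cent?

$2.01

At the optimum either one food covers both requirements or two foods hit both targets exactly; no other combination can be cheaper.
cheddar only: max(1438/27, 23/8) = 53.26 servings → $50.60.
hummus only: max(1438/106, 23/5) = 13.57 servings → $6.10.
milk only: max(1438/357, 23/9) = 4.028 servings → $2.01.
edamame only: max(1438/424, 23/14) = 3.392 servings → $2.71.
cheddar + hummus: intersection lies outside the first quadrant.
cheddar + milk: intersection lies outside the first quadrant.
cheddar + edamame: the both-tight solution has a negative serving — not a feasible corner.
hummus + milk with both targets exact would need a negative amount; discard.
hummus + edamame: intersection lies outside the first quadrant.
milk + edamame with both targets exact would need a negative amount; discard.
Cheapest feasible corner: $2.01.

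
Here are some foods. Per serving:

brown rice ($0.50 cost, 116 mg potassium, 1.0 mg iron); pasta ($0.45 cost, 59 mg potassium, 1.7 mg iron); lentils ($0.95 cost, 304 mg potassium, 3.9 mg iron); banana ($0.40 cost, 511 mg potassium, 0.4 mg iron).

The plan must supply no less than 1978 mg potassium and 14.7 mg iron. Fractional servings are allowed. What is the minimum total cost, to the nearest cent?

An LP optimum is at a vertex; with two nutrient constraints at most two foods are used. Check each candidate.
brown rice only: max(1978/116, 14.7/1.0) = 17.05 servings → $8.53.
pasta only: max(1978/59, 14.7/1.7) = 33.53 servings → $15.09.
lentils only: max(1978/304, 14.7/3.9) = 6.507 servings → $6.18.
banana only: max(1978/511, 14.7/0.4) = 36.75 servings → $14.70.
brown rice + pasta: intersection lies outside the first quadrant.
brown rice + lentils with both targets exact would need a negative amount; discard.
brown rice + banana with both tight: 14.47 servings and 0.5872 servings → $7.47.
pasta + lentils: intersection lies outside the first quadrant.
pasta + banana with both tight: 7.952 servings and 2.953 servings → $4.76.
lentils + banana with both tight: 3.591 servings and 1.734 servings → $4.11.
Cheapest feasible corner: $4.11.

$4.11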